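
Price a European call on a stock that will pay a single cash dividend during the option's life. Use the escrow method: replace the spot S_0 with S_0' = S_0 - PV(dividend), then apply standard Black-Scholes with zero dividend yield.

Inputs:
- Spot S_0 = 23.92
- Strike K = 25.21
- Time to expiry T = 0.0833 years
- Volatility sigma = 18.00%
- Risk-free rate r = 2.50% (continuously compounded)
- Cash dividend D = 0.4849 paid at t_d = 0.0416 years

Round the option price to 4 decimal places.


Answer: Price = 0.0499

Derivation:
PV(D) = D * exp(-r * t_d) = 0.4849 * 0.99896054 = 0.48439597
S_0' = S_0 - PV(D) = 23.9200 - 0.48439597 = 23.43560403
d1 = (ln(S_0'/K) + (r + sigma^2/2)*T) / (sigma*sqrt(T)) = -1.33880387
d2 = d1 - sigma*sqrt(T) = -1.39075501
exp(-rT) = 0.99791967
N(d1) = 0.09031726; N(d2) = 0.08214987
C = S_0' * N(d1) - K * exp(-rT) * N(d2) = 23.43560403 * 0.09031726 - 25.2100 * 0.99791967 * 0.08214987 = 0.0499


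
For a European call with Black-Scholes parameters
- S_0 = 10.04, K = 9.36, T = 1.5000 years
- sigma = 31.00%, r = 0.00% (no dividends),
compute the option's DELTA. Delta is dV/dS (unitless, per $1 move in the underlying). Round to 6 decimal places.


Answer: Delta = 0.646003

Derivation:
d1 = 0.3745528561; d2 = -0.0051180540
phi(d1) = 0.3719174142; exp(-qT) = 1.0000000000; exp(-rT) = 1.0000000000
N(d1) = 0.6460034800
Delta = exp(-qT) * N(d1) = 1.0000000000 * 0.6460034800 = 0.646003


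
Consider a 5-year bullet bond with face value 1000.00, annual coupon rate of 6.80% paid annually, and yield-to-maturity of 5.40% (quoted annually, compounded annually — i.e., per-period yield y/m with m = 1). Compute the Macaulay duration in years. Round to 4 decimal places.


Answer: Macaulay duration = 4.4217 years

Derivation:
Coupon per period c = face * coupon_rate / m = 68.000000
Periods per year m = 1; per-period yield y/m = 0.054000
Number of cashflows N = 5
Cashflows (t years, CF_t, discount factor 1/(1+y/m)^(m*t), PV):
  t = 1.0000: CF_t = 68.000000, DF = 0.948767, PV = 64.516129
  t = 2.0000: CF_t = 68.000000, DF = 0.900158, PV = 61.210749
  t = 3.0000: CF_t = 68.000000, DF = 0.854040, PV = 58.074714
  t = 4.0000: CF_t = 68.000000, DF = 0.810285, PV = 55.099349
  t = 5.0000: CF_t = 1068.000000, DF = 0.768771, PV = 821.047340
Price P = sum_t PV_t = 1059.948281
Macaulay numerator sum_t t * PV_t:
  t * PV_t at t = 1.0000: 64.516129
  t * PV_t at t = 2.0000: 122.421497
  t * PV_t at t = 3.0000: 174.224142
  t * PV_t at t = 4.0000: 220.397397
  t * PV_t at t = 5.0000: 4105.236699
Macaulay duration D = (sum_t t * PV_t) / P = 4686.795864 / 1059.948281 = 4.421721


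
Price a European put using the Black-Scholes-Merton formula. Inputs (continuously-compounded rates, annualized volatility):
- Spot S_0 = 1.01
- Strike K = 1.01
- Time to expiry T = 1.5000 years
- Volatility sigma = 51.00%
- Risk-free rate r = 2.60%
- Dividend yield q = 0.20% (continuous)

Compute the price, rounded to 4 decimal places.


Answer: Price = 0.2251

Derivation:
d1 = (ln(S/K) + (r - q + 0.5*sigma^2) * T) / (sigma * sqrt(T)) = 0.36994499
d2 = d1 - sigma * sqrt(T) = -0.25467489
exp(-rT) = 0.96175071; exp(-qT) = 0.99700450
P = K * exp(-rT) * N(-d2) - S_0 * exp(-qT) * N(-d1)
N(-d1) = 0.35571174; N(-d2) = 0.60051289
P = 1.0100 * 0.96175071 * 0.60051289 - 1.0100 * 0.99700450 * 0.35571174 = 0.2251


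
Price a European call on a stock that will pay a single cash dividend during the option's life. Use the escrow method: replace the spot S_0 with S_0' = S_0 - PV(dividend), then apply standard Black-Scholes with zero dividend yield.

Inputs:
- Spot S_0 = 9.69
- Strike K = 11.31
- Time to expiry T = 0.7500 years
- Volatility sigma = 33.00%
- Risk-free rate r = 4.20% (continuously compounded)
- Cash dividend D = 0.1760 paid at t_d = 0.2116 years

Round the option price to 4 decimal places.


Answer: Price = 0.5794

Derivation:
PV(D) = D * exp(-r * t_d) = 0.1760 * 0.99115217 = 0.17444278
S_0' = S_0 - PV(D) = 9.6900 - 0.17444278 = 9.51555722
d1 = (ln(S_0'/K) + (r + sigma^2/2)*T) / (sigma*sqrt(T)) = -0.35138492
d2 = d1 - sigma*sqrt(T) = -0.63717331
exp(-rT) = 0.96899096
N(d1) = 0.36264980; N(d2) = 0.26200598
C = S_0' * N(d1) - K * exp(-rT) * N(d2) = 9.51555722 * 0.36264980 - 11.3100 * 0.96899096 * 0.26200598 = 0.5794


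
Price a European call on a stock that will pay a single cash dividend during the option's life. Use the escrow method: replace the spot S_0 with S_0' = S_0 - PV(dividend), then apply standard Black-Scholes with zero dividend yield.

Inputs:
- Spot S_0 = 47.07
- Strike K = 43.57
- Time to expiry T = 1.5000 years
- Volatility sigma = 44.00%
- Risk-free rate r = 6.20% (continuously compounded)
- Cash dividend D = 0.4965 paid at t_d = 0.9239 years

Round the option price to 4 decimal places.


Answer: Price = 13.0076

Derivation:
PV(D) = D * exp(-r * t_d) = 0.4965 * 0.94432792 = 0.46885881
S_0' = S_0 - PV(D) = 47.0700 - 0.46885881 = 46.60114119
d1 = (ln(S_0'/K) + (r + sigma^2/2)*T) / (sigma*sqrt(T)) = 0.56682712
d2 = d1 - sigma*sqrt(T) = 0.02793938
exp(-rT) = 0.91119350
N(d1) = 0.71458418; N(d2) = 0.51114475
C = S_0' * N(d1) - K * exp(-rT) * N(d2) = 46.60114119 * 0.71458418 - 43.5700 * 0.91119350 * 0.51114475 = 13.0076


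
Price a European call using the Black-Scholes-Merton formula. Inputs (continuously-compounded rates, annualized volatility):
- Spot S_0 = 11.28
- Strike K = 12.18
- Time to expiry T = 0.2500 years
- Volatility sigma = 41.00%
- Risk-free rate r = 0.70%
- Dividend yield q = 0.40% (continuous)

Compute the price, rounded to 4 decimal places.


Answer: Price = 0.5761

Derivation:
d1 = (ln(S/K) + (r - q + 0.5*sigma^2) * T) / (sigma * sqrt(T)) = -0.26830008
d2 = d1 - sigma * sqrt(T) = -0.47330008
exp(-rT) = 0.99825153; exp(-qT) = 0.99900050
C = S_0 * exp(-qT) * N(d1) - K * exp(-rT) * N(d2)
N(d1) = 0.39423417; N(d2) = 0.31799955
C = 11.2800 * 0.99900050 * 0.39423417 - 12.1800 * 0.99825153 * 0.31799955 = 0.5761


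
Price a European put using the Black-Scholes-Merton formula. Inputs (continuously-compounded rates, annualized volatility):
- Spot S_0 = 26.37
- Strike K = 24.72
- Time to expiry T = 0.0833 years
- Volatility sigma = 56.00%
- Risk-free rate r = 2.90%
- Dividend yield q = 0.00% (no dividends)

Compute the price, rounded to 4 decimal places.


d1 = (ln(S/K) + (r - q + 0.5*sigma^2) * T) / (sigma * sqrt(T)) = 0.49553683
d2 = d1 - sigma * sqrt(T) = 0.33391109
exp(-rT) = 0.99758722; exp(-qT) = 1.00000000
P = K * exp(-rT) * N(-d2) - S_0 * exp(-qT) * N(-d1)
N(-d1) = 0.31011061; N(-d2) = 0.36922332
P = 24.7200 * 0.99758722 * 0.36922332 - 26.3700 * 1.00000000 * 0.31011061 = 0.9276

Answer: Price = 0.9276


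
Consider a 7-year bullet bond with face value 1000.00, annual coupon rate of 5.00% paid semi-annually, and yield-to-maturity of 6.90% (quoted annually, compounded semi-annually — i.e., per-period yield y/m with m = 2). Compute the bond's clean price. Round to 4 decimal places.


Answer: Price = 895.9062

Derivation:
Coupon per period c = face * coupon_rate / m = 25.000000
Periods per year m = 2; per-period yield y/m = 0.034500
Number of cashflows N = 14
Cashflows (t years, CF_t, discount factor 1/(1+y/m)^(m*t), PV):
  t = 0.5000: CF_t = 25.000000, DF = 0.966651, PV = 24.166264
  t = 1.0000: CF_t = 25.000000, DF = 0.934413, PV = 23.360332
  t = 1.5000: CF_t = 25.000000, DF = 0.903251, PV = 22.581278
  t = 2.0000: CF_t = 25.000000, DF = 0.873128, PV = 21.828205
  t = 2.5000: CF_t = 25.000000, DF = 0.844010, PV = 21.100247
  t = 3.0000: CF_t = 25.000000, DF = 0.815863, PV = 20.396565
  t = 3.5000: CF_t = 25.000000, DF = 0.788654, PV = 19.716351
  t = 4.0000: CF_t = 25.000000, DF = 0.762353, PV = 19.058822
  t = 4.5000: CF_t = 25.000000, DF = 0.736929, PV = 18.423221
  t = 5.0000: CF_t = 25.000000, DF = 0.712353, PV = 17.808816
  t = 5.5000: CF_t = 25.000000, DF = 0.688596, PV = 17.214902
  t = 6.0000: CF_t = 25.000000, DF = 0.665632, PV = 16.640795
  t = 6.5000: CF_t = 25.000000, DF = 0.643433, PV = 16.085834
  t = 7.0000: CF_t = 1025.000000, DF = 0.621975, PV = 637.524582
Price P = sum_t PV_t = 895.906215


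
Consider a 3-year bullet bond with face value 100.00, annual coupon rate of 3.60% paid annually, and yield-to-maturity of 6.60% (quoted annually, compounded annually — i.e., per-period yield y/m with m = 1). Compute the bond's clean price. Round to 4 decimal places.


Answer: Price = 92.0692

Derivation:
Coupon per period c = face * coupon_rate / m = 3.600000
Periods per year m = 1; per-period yield y/m = 0.066000
Number of cashflows N = 3
Cashflows (t years, CF_t, discount factor 1/(1+y/m)^(m*t), PV):
  t = 1.0000: CF_t = 3.600000, DF = 0.938086, PV = 3.377111
  t = 2.0000: CF_t = 3.600000, DF = 0.880006, PV = 3.168021
  t = 3.0000: CF_t = 103.600000, DF = 0.825521, PV = 85.524027
Price P = sum_t PV_t = 92.069159


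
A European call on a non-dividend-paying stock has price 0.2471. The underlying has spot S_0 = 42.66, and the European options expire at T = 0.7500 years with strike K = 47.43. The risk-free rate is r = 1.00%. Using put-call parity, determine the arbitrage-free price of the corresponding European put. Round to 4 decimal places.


Put-call parity: C - P = S_0 * exp(-qT) - K * exp(-rT).
S_0 * exp(-qT) = 42.6600 * 1.00000000 = 42.66000000
K * exp(-rT) = 47.4300 * 0.99252805 = 47.07560564
P = C - S*exp(-qT) + K*exp(-rT)
P = 0.2471 - 42.66000000 + 47.07560564 = 4.6627

Answer: Put price = 4.6627


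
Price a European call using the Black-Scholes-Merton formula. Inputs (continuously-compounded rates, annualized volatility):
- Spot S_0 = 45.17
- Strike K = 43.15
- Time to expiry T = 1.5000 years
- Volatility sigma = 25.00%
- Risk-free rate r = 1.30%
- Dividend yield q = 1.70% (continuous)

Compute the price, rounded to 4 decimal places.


d1 = (ln(S/K) + (r - q + 0.5*sigma^2) * T) / (sigma * sqrt(T)) = 0.28291846
d2 = d1 - sigma * sqrt(T) = -0.02326776
exp(-rT) = 0.98068890; exp(-qT) = 0.97482238
C = S_0 * exp(-qT) * N(d1) - K * exp(-rT) * N(d2)
N(d1) = 0.61138033; N(d2) = 0.49071834
C = 45.1700 * 0.97482238 * 0.61138033 - 43.1500 * 0.98068890 * 0.49071834 = 6.1551

Answer: Price = 6.1551


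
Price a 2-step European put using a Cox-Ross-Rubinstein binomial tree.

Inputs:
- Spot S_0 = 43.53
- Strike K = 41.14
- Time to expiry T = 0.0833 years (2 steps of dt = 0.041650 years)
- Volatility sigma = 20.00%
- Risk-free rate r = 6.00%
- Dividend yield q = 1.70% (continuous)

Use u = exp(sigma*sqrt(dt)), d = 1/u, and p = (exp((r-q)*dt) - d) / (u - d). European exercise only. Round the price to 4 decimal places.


dt = T/N = 0.041650
u = exp(sigma*sqrt(dt)) = 1.041661; d = 1/u = 0.960005
p = (exp((r-q)*dt) - d) / (u - d) = 0.511750
Discount per step: exp(-r*dt) = 0.997504
Stock lattice S(k, i) with i counting down-moves:
  k=0: S(0,0) = 43.5300
  k=1: S(1,0) = 45.3435; S(1,1) = 41.7890
  k=2: S(2,0) = 47.2326; S(2,1) = 43.5300; S(2,2) = 40.1177
Terminal payoffs V(N, i) = max(K - S_T, 0):
  V(2,0) = 0.000000; V(2,1) = 0.000000; V(2,2) = 1.022324
Backward induction: V(k, i) = exp(-r*dt) * [p * V(k+1, i) + (1-p) * V(k+1, i+1)].
  V(1,0) = exp(-r*dt) * [p*0.000000 + (1-p)*0.000000] = 0.000000
  V(1,1) = exp(-r*dt) * [p*0.000000 + (1-p)*1.022324] = 0.497904
  V(0,0) = exp(-r*dt) * [p*0.000000 + (1-p)*0.497904] = 0.242495

Answer: Price = V(0,0) = 0.2425


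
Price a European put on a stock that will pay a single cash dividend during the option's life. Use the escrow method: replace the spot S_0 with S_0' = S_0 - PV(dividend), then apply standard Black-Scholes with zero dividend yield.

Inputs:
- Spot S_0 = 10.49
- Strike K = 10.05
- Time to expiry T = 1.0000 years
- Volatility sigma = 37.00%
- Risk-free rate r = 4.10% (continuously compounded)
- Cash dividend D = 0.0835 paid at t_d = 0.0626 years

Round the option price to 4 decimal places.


PV(D) = D * exp(-r * t_d) = 0.0835 * 0.99743669 = 0.08328596
S_0' = S_0 - PV(D) = 10.4900 - 0.08328596 = 10.40671404
d1 = (ln(S_0'/K) + (r + sigma^2/2)*T) / (sigma*sqrt(T)) = 0.39007715
d2 = d1 - sigma*sqrt(T) = 0.02007715
exp(-rT) = 0.95982913
N(-d1) = 0.34823975; N(-d2) = 0.49199092
P = K * exp(-rT) * N(-d2) - S_0' * N(-d1) = 10.0500 * 0.95982913 * 0.49199092 - 10.40671404 * 0.34823975 = 1.1219

Answer: Price = 1.1219


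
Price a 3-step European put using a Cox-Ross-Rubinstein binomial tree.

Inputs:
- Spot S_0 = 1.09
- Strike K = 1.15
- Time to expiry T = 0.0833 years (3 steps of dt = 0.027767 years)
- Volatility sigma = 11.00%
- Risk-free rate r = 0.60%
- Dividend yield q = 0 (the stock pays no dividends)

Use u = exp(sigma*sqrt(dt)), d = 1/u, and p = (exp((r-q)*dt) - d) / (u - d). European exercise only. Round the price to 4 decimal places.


dt = T/N = 0.027767
u = exp(sigma*sqrt(dt)) = 1.018499; d = 1/u = 0.981837
p = (exp((r-q)*dt) - d) / (u - d) = 0.499962
Discount per step: exp(-r*dt) = 0.999833
Stock lattice S(k, i) with i counting down-moves:
  k=0: S(0,0) = 1.0900
  k=1: S(1,0) = 1.1102; S(1,1) = 1.0702
  k=2: S(2,0) = 1.1307; S(2,1) = 1.0900; S(2,2) = 1.0508
  k=3: S(3,0) = 1.1516; S(3,1) = 1.1102; S(3,2) = 1.0702; S(3,3) = 1.0317
Terminal payoffs V(N, i) = max(K - S_T, 0):
  V(3,0) = 0.000000; V(3,1) = 0.039836; V(3,2) = 0.079797; V(3,3) = 0.118320
Backward induction: V(k, i) = exp(-r*dt) * [p * V(k+1, i) + (1-p) * V(k+1, i+1)].
  V(2,0) = exp(-r*dt) * [p*0.000000 + (1-p)*0.039836] = 0.019916
  V(2,1) = exp(-r*dt) * [p*0.039836 + (1-p)*0.079797] = 0.059808
  V(2,2) = exp(-r*dt) * [p*0.079797 + (1-p)*0.118320] = 0.099044
  V(1,0) = exp(-r*dt) * [p*0.019916 + (1-p)*0.059808] = 0.039857
  V(1,1) = exp(-r*dt) * [p*0.059808 + (1-p)*0.099044] = 0.079414
  V(0,0) = exp(-r*dt) * [p*0.039857 + (1-p)*0.079414] = 0.059627

Answer: Price = V(0,0) = 0.0596


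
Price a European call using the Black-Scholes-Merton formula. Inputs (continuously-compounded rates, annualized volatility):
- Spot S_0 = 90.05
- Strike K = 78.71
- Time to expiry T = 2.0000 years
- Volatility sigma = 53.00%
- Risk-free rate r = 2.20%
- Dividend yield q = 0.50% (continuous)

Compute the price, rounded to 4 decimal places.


d1 = (ln(S/K) + (r - q + 0.5*sigma^2) * T) / (sigma * sqrt(T)) = 0.59969974
d2 = d1 - sigma * sqrt(T) = -0.14983345
exp(-rT) = 0.95695396; exp(-qT) = 0.99004983
C = S_0 * exp(-qT) * N(d1) - K * exp(-rT) * N(d2)
N(d1) = 0.72564682; N(d2) = 0.44044801
C = 90.0500 * 0.99004983 * 0.72564682 - 78.7100 * 0.95695396 * 0.44044801 = 31.5190

Answer: Price = 31.5190


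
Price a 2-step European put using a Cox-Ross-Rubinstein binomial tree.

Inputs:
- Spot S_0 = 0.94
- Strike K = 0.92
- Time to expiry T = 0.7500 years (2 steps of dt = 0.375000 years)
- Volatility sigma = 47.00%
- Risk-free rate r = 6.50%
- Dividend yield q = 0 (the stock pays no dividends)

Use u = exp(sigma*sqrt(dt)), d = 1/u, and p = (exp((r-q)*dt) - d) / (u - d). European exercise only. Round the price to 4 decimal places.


dt = T/N = 0.375000
u = exp(sigma*sqrt(dt)) = 1.333511; d = 1/u = 0.749900
p = (exp((r-q)*dt) - d) / (u - d) = 0.470818
Discount per step: exp(-r*dt) = 0.975920
Stock lattice S(k, i) with i counting down-moves:
  k=0: S(0,0) = 0.9400
  k=1: S(1,0) = 1.2535; S(1,1) = 0.7049
  k=2: S(2,0) = 1.6716; S(2,1) = 0.9400; S(2,2) = 0.5286
Terminal payoffs V(N, i) = max(K - S_T, 0):
  V(2,0) = 0.000000; V(2,1) = 0.000000; V(2,2) = 0.391391
Backward induction: V(k, i) = exp(-r*dt) * [p * V(k+1, i) + (1-p) * V(k+1, i+1)].
  V(1,0) = exp(-r*dt) * [p*0.000000 + (1-p)*0.000000] = 0.000000
  V(1,1) = exp(-r*dt) * [p*0.000000 + (1-p)*0.391391] = 0.202129
  V(0,0) = exp(-r*dt) * [p*0.000000 + (1-p)*0.202129] = 0.104388

Answer: Price = V(0,0) = 0.1044


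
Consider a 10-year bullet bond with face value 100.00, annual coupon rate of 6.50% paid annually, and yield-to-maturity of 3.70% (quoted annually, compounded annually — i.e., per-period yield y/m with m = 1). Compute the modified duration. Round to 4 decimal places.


Coupon per period c = face * coupon_rate / m = 6.500000
Periods per year m = 1; per-period yield y/m = 0.037000
Number of cashflows N = 10
Cashflows (t years, CF_t, discount factor 1/(1+y/m)^(m*t), PV):
  t = 1.0000: CF_t = 6.500000, DF = 0.964320, PV = 6.268081
  t = 2.0000: CF_t = 6.500000, DF = 0.929913, PV = 6.044437
  t = 3.0000: CF_t = 6.500000, DF = 0.896734, PV = 5.828772
  t = 4.0000: CF_t = 6.500000, DF = 0.864739, PV = 5.620803
  t = 5.0000: CF_t = 6.500000, DF = 0.833885, PV = 5.420253
  t = 6.0000: CF_t = 6.500000, DF = 0.804132, PV = 5.226859
  t = 7.0000: CF_t = 6.500000, DF = 0.775441, PV = 5.040366
  t = 8.0000: CF_t = 6.500000, DF = 0.747773, PV = 4.860526
  t = 9.0000: CF_t = 6.500000, DF = 0.721093, PV = 4.687104
  t = 10.0000: CF_t = 106.500000, DF = 0.695364, PV = 74.056306
Price P = sum_t PV_t = 123.053507
First compute Macaulay numerator sum_t t * PV_t:
  t * PV_t at t = 1.0000: 6.268081
  t * PV_t at t = 2.0000: 12.088874
  t * PV_t at t = 3.0000: 17.486317
  t * PV_t at t = 4.0000: 22.483210
  t * PV_t at t = 5.0000: 27.101266
  t * PV_t at t = 6.0000: 31.361156
  t * PV_t at t = 7.0000: 35.282561
  t * PV_t at t = 8.0000: 38.884211
  t * PV_t at t = 9.0000: 42.183932
  t * PV_t at t = 10.0000: 740.563058
Macaulay duration D = 973.702666 / 123.053507 = 7.912840
Modified duration = D / (1 + y/m) = 7.912840 / (1 + 0.037000) = 7.630511

Answer: Modified duration = 7.6305


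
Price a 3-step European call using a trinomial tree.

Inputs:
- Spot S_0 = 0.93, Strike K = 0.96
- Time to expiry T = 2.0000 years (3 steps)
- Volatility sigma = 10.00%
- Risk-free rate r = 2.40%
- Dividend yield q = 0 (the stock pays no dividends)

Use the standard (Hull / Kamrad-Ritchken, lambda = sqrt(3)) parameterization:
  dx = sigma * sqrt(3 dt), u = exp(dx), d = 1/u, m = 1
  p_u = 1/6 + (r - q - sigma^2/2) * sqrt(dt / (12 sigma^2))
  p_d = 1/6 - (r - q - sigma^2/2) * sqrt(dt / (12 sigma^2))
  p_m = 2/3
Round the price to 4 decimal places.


dt = T/N = 0.666667; dx = sigma*sqrt(3*dt) = 0.141421
u = exp(dx) = 1.151910; d = 1/u = 0.868123
p_u = 0.211450, p_m = 0.666667, p_d = 0.121883
Discount per step: exp(-r*dt) = 0.984127
Stock lattice S(k, j) with j the centered position index:
  k=0: S(0,+0) = 0.9300
  k=1: S(1,-1) = 0.8074; S(1,+0) = 0.9300; S(1,+1) = 1.0713
  k=2: S(2,-2) = 0.7009; S(2,-1) = 0.8074; S(2,+0) = 0.9300; S(2,+1) = 1.0713; S(2,+2) = 1.2340
  k=3: S(3,-3) = 0.6085; S(3,-2) = 0.7009; S(3,-1) = 0.8074; S(3,+0) = 0.9300; S(3,+1) = 1.0713; S(3,+2) = 1.2340; S(3,+3) = 1.4215
Terminal payoffs V(N, j) = max(S_T - K, 0):
  V(3,-3) = 0.000000; V(3,-2) = 0.000000; V(3,-1) = 0.000000; V(3,+0) = 0.000000; V(3,+1) = 0.111276; V(3,+2) = 0.274014; V(3,+3) = 0.461473
Backward induction: V(k, j) = exp(-r*dt) * [p_u * V(k+1, j+1) + p_m * V(k+1, j) + p_d * V(k+1, j-1)]
  V(2,-2) = exp(-r*dt) * [p_u*0.000000 + p_m*0.000000 + p_d*0.000000] = 0.000000
  V(2,-1) = exp(-r*dt) * [p_u*0.000000 + p_m*0.000000 + p_d*0.000000] = 0.000000
  V(2,+0) = exp(-r*dt) * [p_u*0.111276 + p_m*0.000000 + p_d*0.000000] = 0.023156
  V(2,+1) = exp(-r*dt) * [p_u*0.274014 + p_m*0.111276 + p_d*0.000000] = 0.130027
  V(2,+2) = exp(-r*dt) * [p_u*0.461473 + p_m*0.274014 + p_d*0.111276] = 0.289153
  V(1,-1) = exp(-r*dt) * [p_u*0.023156 + p_m*0.000000 + p_d*0.000000] = 0.004819
  V(1,+0) = exp(-r*dt) * [p_u*0.130027 + p_m*0.023156 + p_d*0.000000] = 0.042250
  V(1,+1) = exp(-r*dt) * [p_u*0.289153 + p_m*0.130027 + p_d*0.023156] = 0.148257
  V(0,+0) = exp(-r*dt) * [p_u*0.148257 + p_m*0.042250 + p_d*0.004819] = 0.059149

Answer: Price = V(0,0) = 0.0591


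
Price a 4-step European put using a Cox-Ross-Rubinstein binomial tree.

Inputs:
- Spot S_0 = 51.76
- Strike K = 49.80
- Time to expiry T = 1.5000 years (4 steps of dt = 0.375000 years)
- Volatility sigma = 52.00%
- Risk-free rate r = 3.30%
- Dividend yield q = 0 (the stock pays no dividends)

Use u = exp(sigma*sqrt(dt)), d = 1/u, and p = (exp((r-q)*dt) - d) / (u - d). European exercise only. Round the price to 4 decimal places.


Answer: Price = V(0,0) = 9.8887

Derivation:
dt = T/N = 0.375000
u = exp(sigma*sqrt(dt)) = 1.374972; d = 1/u = 0.727287
p = (exp((r-q)*dt) - d) / (u - d) = 0.440283
Discount per step: exp(-r*dt) = 0.987701
Stock lattice S(k, i) with i counting down-moves:
  k=0: S(0,0) = 51.7600
  k=1: S(1,0) = 71.1686; S(1,1) = 37.6444
  k=2: S(2,0) = 97.8548; S(2,1) = 51.7600; S(2,2) = 27.3783
  k=3: S(3,0) = 134.5477; S(3,1) = 71.1686; S(3,2) = 37.6444; S(3,3) = 19.9119
  k=4: S(4,0) = 184.9994; S(4,1) = 97.8548; S(4,2) = 51.7600; S(4,3) = 27.3783; S(4,4) = 14.4817
Terminal payoffs V(N, i) = max(K - S_T, 0):
  V(4,0) = 0.000000; V(4,1) = 0.000000; V(4,2) = 0.000000; V(4,3) = 22.421711; V(4,4) = 35.318341
Backward induction: V(k, i) = exp(-r*dt) * [p * V(k+1, i) + (1-p) * V(k+1, i+1)].
  V(3,0) = exp(-r*dt) * [p*0.000000 + (1-p)*0.000000] = 0.000000
  V(3,1) = exp(-r*dt) * [p*0.000000 + (1-p)*0.000000] = 0.000000
  V(3,2) = exp(-r*dt) * [p*0.000000 + (1-p)*22.421711] = 12.395472
  V(3,3) = exp(-r*dt) * [p*22.421711 + (1-p)*35.318341] = 29.275640
  V(2,0) = exp(-r*dt) * [p*0.000000 + (1-p)*0.000000] = 0.000000
  V(2,1) = exp(-r*dt) * [p*0.000000 + (1-p)*12.395472] = 6.852631
  V(2,2) = exp(-r*dt) * [p*12.395472 + (1-p)*29.275640] = 21.574945
  V(1,0) = exp(-r*dt) * [p*0.000000 + (1-p)*6.852631] = 3.788364
  V(1,1) = exp(-r*dt) * [p*6.852631 + (1-p)*21.574945] = 14.907340
  V(0,0) = exp(-r*dt) * [p*3.788364 + (1-p)*14.907340] = 9.888713


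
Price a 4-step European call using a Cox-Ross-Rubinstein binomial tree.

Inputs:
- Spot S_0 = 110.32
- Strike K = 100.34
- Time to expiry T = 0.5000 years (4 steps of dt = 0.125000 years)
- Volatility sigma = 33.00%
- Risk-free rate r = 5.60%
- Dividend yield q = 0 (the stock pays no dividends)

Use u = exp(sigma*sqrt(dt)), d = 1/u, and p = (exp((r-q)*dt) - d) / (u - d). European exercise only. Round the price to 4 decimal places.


Answer: Price = V(0,0) = 17.7747

Derivation:
dt = T/N = 0.125000
u = exp(sigma*sqrt(dt)) = 1.123751; d = 1/u = 0.889876
p = (exp((r-q)*dt) - d) / (u - d) = 0.500900
Discount per step: exp(-r*dt) = 0.993024
Stock lattice S(k, i) with i counting down-moves:
  k=0: S(0,0) = 110.3200
  k=1: S(1,0) = 123.9723; S(1,1) = 98.1712
  k=2: S(2,0) = 139.3140; S(2,1) = 110.3200; S(2,2) = 87.3602
  k=3: S(3,0) = 156.5543; S(3,1) = 123.9723; S(3,2) = 98.1712; S(3,3) = 77.7398
  k=4: S(4,0) = 175.9282; S(4,1) = 139.3140; S(4,2) = 110.3200; S(4,3) = 87.3602; S(4,4) = 69.1788
Terminal payoffs V(N, i) = max(S_T - K, 0):
  V(4,0) = 75.588156; V(4,1) = 38.974013; V(4,2) = 9.980000; V(4,3) = 0.000000; V(4,4) = 0.000000
Backward induction: V(k, i) = exp(-r*dt) * [p * V(k+1, i) + (1-p) * V(k+1, i+1)].
  V(3,0) = exp(-r*dt) * [p*75.588156 + (1-p)*38.974013] = 56.914255
  V(3,1) = exp(-r*dt) * [p*38.974013 + (1-p)*9.980000] = 24.332190
  V(3,2) = exp(-r*dt) * [p*9.980000 + (1-p)*0.000000] = 4.964115
  V(3,3) = exp(-r*dt) * [p*0.000000 + (1-p)*0.000000] = 0.000000
  V(2,0) = exp(-r*dt) * [p*56.914255 + (1-p)*24.332190] = 40.368985
  V(2,1) = exp(-r*dt) * [p*24.332190 + (1-p)*4.964115] = 14.563291
  V(2,2) = exp(-r*dt) * [p*4.964115 + (1-p)*0.000000] = 2.469182
  V(1,0) = exp(-r*dt) * [p*40.368985 + (1-p)*14.563291] = 27.297620
  V(1,1) = exp(-r*dt) * [p*14.563291 + (1-p)*2.469182] = 8.467645
  V(0,0) = exp(-r*dt) * [p*27.297620 + (1-p)*8.467645] = 17.774728


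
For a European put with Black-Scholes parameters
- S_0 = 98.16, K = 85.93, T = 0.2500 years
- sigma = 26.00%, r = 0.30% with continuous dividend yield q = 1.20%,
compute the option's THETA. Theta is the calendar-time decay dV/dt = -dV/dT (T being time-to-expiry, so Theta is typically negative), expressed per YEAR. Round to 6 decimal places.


d1 = 1.0712753006; d2 = 0.9412753006
phi(d1) = 0.2247528516; exp(-qT) = 0.9970044955; exp(-rT) = 0.9992502812
Theta = -S*exp(-qT)*phi(d1)*sigma/(2*sqrt(T)) + r*K*exp(-rT)*N(-d2) - q*S*exp(-qT)*N(-d1)
N(-d1) = 0.1420228311; N(-d2) = 0.1732818984; sqrt(T) = 0.5000000000
Term 1 = -98.1600 * 0.9970044955 * 0.2247528516 * 0.2600 / (2 * 0.5000000000) = -5.7188700067
Term 2 = 0.0030 * 85.9300 * 0.9992502812 * 0.1732818984 = 0.0446368504
Term 3 = -0.0120 * 98.1600 * 0.9970044955 * 0.1420228311 = -0.1667904107
Theta = -5.7188700067 + (0.0446368504) + (-0.1667904107) = -5.841024

Answer: Theta = -5.841024


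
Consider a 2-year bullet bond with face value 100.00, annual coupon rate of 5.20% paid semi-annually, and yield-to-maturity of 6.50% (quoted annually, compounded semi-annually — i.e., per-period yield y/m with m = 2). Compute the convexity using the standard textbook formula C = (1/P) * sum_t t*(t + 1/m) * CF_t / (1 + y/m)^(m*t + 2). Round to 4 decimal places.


Answer: Convexity = 4.4538

Derivation:
Coupon per period c = face * coupon_rate / m = 2.600000
Periods per year m = 2; per-period yield y/m = 0.032500
Number of cashflows N = 4
Cashflows (t years, CF_t, discount factor 1/(1+y/m)^(m*t), PV):
  t = 0.5000: CF_t = 2.600000, DF = 0.968523, PV = 2.518160
  t = 1.0000: CF_t = 2.600000, DF = 0.938037, PV = 2.438896
  t = 1.5000: CF_t = 2.600000, DF = 0.908510, PV = 2.362127
  t = 2.0000: CF_t = 102.600000, DF = 0.879913, PV = 90.279079
Price P = sum_t PV_t = 97.598261
Convexity numerator sum_t t*(t + 1/m) * CF_t / (1+y/m)^(m*t + 2):
  t = 0.5000: term = 1.181063
  t = 1.0000: term = 3.431661
  t = 1.5000: term = 6.647285
  t = 2.0000: term = 423.425494
Convexity = (1/P) * sum = 434.685503 / 97.598261 = 4.453824


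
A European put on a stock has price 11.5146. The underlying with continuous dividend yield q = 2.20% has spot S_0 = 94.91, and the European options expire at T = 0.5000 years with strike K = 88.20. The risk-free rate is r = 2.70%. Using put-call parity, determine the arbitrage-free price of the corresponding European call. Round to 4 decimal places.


Answer: Call price = 18.3690

Derivation:
Put-call parity: C - P = S_0 * exp(-qT) - K * exp(-rT).
S_0 * exp(-qT) = 94.9100 * 0.98906028 = 93.87171106
K * exp(-rT) = 88.2000 * 0.98659072 = 87.01730118
C = P + S*exp(-qT) - K*exp(-rT)
C = 11.5146 + 93.87171106 - 87.01730118 = 18.3690


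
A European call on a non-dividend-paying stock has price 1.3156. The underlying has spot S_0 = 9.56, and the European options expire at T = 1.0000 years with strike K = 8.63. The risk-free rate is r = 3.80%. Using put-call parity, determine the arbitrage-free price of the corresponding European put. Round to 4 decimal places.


Answer: Put price = 0.0638

Derivation:
Put-call parity: C - P = S_0 * exp(-qT) - K * exp(-rT).
S_0 * exp(-qT) = 9.5600 * 1.00000000 = 9.56000000
K * exp(-rT) = 8.6300 * 0.96271294 = 8.30821268
P = C - S*exp(-qT) + K*exp(-rT)
P = 1.3156 - 9.56000000 + 8.30821268 = 0.0638


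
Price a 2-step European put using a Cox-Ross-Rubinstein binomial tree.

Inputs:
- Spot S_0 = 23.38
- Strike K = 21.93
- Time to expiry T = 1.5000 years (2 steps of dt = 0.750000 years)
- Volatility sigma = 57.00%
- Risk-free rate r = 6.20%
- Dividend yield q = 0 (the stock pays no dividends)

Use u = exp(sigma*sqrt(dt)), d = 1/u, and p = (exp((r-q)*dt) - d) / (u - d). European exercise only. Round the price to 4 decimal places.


Answer: Price = V(0,0) = 3.9775

Derivation:
dt = T/N = 0.750000
u = exp(sigma*sqrt(dt)) = 1.638260; d = 1/u = 0.610404
p = (exp((r-q)*dt) - d) / (u - d) = 0.425346
Discount per step: exp(-r*dt) = 0.954565
Stock lattice S(k, i) with i counting down-moves:
  k=0: S(0,0) = 23.3800
  k=1: S(1,0) = 38.3025; S(1,1) = 14.2712
  k=2: S(2,0) = 62.7495; S(2,1) = 23.3800; S(2,2) = 8.7112
Terminal payoffs V(N, i) = max(K - S_T, 0):
  V(2,0) = 0.000000; V(2,1) = 0.000000; V(2,2) = 13.218779
Backward induction: V(k, i) = exp(-r*dt) * [p * V(k+1, i) + (1-p) * V(k+1, i+1)].
  V(1,0) = exp(-r*dt) * [p*0.000000 + (1-p)*0.000000] = 0.000000
  V(1,1) = exp(-r*dt) * [p*0.000000 + (1-p)*13.218779] = 7.251088
  V(0,0) = exp(-r*dt) * [p*0.000000 + (1-p)*7.251088] = 3.977544


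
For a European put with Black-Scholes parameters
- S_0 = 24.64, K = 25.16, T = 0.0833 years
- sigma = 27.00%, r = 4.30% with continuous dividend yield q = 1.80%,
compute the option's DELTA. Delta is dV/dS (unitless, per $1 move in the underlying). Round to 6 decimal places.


d1 = -0.2023120305; d2 = -0.2802387269
phi(d1) = 0.3908608706; exp(-qT) = 0.9985017235; exp(-rT) = 0.9964245074
N(-d1) = 0.5801636023
Delta = -exp(-qT) * N(-d1) = -0.9985017235 * 0.5801636023 = -0.579294

Answer: Delta = -0.579294


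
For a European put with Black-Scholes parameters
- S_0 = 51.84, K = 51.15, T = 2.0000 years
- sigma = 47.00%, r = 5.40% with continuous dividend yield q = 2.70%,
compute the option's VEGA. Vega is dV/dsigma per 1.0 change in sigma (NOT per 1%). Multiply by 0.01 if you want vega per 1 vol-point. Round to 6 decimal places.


d1 = 0.4337416460; d2 = -0.2309387283
phi(d1) = 0.3631263473; exp(-qT) = 0.9474321065; exp(-rT) = 0.8976275964
Vega = S * exp(-qT) * phi(d1) * sqrt(T) = 51.8400 * 0.9474321065 * 0.3631263473 * 1.4142135624 = 25.222368

Answer: Vega = 25.222368


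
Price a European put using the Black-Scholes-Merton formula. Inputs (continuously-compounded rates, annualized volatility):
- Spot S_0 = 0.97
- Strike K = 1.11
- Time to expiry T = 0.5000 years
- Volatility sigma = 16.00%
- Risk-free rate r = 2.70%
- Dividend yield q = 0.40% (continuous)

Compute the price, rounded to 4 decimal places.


Answer: Price = 0.1352

Derivation:
d1 = (ln(S/K) + (r - q + 0.5*sigma^2) * T) / (sigma * sqrt(T)) = -1.03342969
d2 = d1 - sigma * sqrt(T) = -1.14656678
exp(-rT) = 0.98659072; exp(-qT) = 0.99800200
P = K * exp(-rT) * N(-d2) - S_0 * exp(-qT) * N(-d1)
N(-d1) = 0.84929857; N(-d2) = 0.87421964
P = 1.1100 * 0.98659072 * 0.87421964 - 0.9700 * 0.99800200 * 0.84929857 = 0.1352


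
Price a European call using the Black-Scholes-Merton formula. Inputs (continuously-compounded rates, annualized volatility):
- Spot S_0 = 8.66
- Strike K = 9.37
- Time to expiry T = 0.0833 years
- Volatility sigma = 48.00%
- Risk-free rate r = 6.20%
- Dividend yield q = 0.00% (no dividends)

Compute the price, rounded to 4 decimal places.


Answer: Price = 0.2340

Derivation:
d1 = (ln(S/K) + (r - q + 0.5*sigma^2) * T) / (sigma * sqrt(T)) = -0.46224413
d2 = d1 - sigma * sqrt(T) = -0.60078048
exp(-rT) = 0.99484871; exp(-qT) = 1.00000000
C = S_0 * exp(-qT) * N(d1) - K * exp(-rT) * N(d2)
N(d1) = 0.32195313; N(d2) = 0.27399310
C = 8.6600 * 1.00000000 * 0.32195313 - 9.3700 * 0.99484871 * 0.27399310 = 0.2340


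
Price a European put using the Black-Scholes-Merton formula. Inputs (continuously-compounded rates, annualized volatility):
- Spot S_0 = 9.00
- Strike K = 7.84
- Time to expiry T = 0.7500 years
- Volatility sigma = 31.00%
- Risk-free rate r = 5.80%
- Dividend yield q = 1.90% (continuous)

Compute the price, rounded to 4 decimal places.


d1 = (ln(S/K) + (r - q + 0.5*sigma^2) * T) / (sigma * sqrt(T)) = 0.75716040
d2 = d1 - sigma * sqrt(T) = 0.48869252
exp(-rT) = 0.95743255; exp(-qT) = 0.98585105
P = K * exp(-rT) * N(-d2) - S_0 * exp(-qT) * N(-d1)
N(-d1) = 0.22447689; N(-d2) = 0.31252970
P = 7.8400 * 0.95743255 * 0.31252970 - 9.0000 * 0.98585105 * 0.22447689 = 0.3542

Answer: Price = 0.3542


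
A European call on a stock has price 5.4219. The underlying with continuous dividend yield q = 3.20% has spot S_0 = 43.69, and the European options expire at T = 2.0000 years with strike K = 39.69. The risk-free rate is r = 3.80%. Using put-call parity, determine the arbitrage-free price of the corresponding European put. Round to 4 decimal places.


Answer: Put price = 1.2258

Derivation:
Put-call parity: C - P = S_0 * exp(-qT) - K * exp(-rT).
S_0 * exp(-qT) = 43.6900 * 0.93800500 = 40.98143843
K * exp(-rT) = 39.6900 * 0.92681621 = 36.78533524
P = C - S*exp(-qT) + K*exp(-rT)
P = 5.4219 - 40.98143843 + 36.78533524 = 1.2258


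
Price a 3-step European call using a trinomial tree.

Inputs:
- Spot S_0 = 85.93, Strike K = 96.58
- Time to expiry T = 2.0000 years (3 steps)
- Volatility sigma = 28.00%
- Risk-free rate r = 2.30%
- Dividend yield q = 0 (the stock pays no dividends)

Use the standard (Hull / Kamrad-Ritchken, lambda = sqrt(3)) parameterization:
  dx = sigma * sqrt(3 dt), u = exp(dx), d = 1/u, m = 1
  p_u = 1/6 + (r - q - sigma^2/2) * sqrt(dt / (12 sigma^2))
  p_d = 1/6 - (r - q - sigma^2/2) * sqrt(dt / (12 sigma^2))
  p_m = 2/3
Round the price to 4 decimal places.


Answer: Price = V(0,0) = 11.2361

Derivation:
dt = T/N = 0.666667; dx = sigma*sqrt(3*dt) = 0.395980
u = exp(dx) = 1.485839; d = 1/u = 0.673020
p_u = 0.153030, p_m = 0.666667, p_d = 0.180304
Discount per step: exp(-r*dt) = 0.984784
Stock lattice S(k, j) with j the centered position index:
  k=0: S(0,+0) = 85.9300
  k=1: S(1,-1) = 57.8326; S(1,+0) = 85.9300; S(1,+1) = 127.6782
  k=2: S(2,-2) = 38.9225; S(2,-1) = 57.8326; S(2,+0) = 85.9300; S(2,+1) = 127.6782; S(2,+2) = 189.7092
  k=3: S(3,-3) = 26.1957; S(3,-2) = 38.9225; S(3,-1) = 57.8326; S(3,+0) = 85.9300; S(3,+1) = 127.6782; S(3,+2) = 189.7092; S(3,+3) = 281.8775
Terminal payoffs V(N, j) = max(S_T - K, 0):
  V(3,-3) = 0.000000; V(3,-2) = 0.000000; V(3,-1) = 0.000000; V(3,+0) = 0.000000; V(3,+1) = 31.098171; V(3,+2) = 93.129244; V(3,+3) = 185.297450
Backward induction: V(k, j) = exp(-r*dt) * [p_u * V(k+1, j+1) + p_m * V(k+1, j) + p_d * V(k+1, j-1)]
  V(2,-2) = exp(-r*dt) * [p_u*0.000000 + p_m*0.000000 + p_d*0.000000] = 0.000000
  V(2,-1) = exp(-r*dt) * [p_u*0.000000 + p_m*0.000000 + p_d*0.000000] = 0.000000
  V(2,+0) = exp(-r*dt) * [p_u*31.098171 + p_m*0.000000 + p_d*0.000000] = 4.686527
  V(2,+1) = exp(-r*dt) * [p_u*93.129244 + p_m*31.098171 + p_d*0.000000] = 34.451321
  V(2,+2) = exp(-r*dt) * [p_u*185.297450 + p_m*93.129244 + p_d*31.098171] = 94.587753
  V(1,-1) = exp(-r*dt) * [p_u*4.686527 + p_m*0.000000 + p_d*0.000000] = 0.706265
  V(1,+0) = exp(-r*dt) * [p_u*34.451321 + p_m*4.686527 + p_d*0.000000] = 8.268660
  V(1,+1) = exp(-r*dt) * [p_u*94.587753 + p_m*34.451321 + p_d*4.686527] = 37.704679
  V(0,+0) = exp(-r*dt) * [p_u*37.704679 + p_m*8.268660 + p_d*0.706265] = 11.236100


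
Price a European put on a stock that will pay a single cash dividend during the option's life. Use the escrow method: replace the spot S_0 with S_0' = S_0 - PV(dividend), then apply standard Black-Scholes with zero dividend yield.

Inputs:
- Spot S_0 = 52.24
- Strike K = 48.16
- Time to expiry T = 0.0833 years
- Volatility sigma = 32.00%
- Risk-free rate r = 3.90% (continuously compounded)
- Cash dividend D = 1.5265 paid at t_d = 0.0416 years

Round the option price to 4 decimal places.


PV(D) = D * exp(-r * t_d) = 1.5265 * 0.99837892 = 1.52402541
S_0' = S_0 - PV(D) = 52.2400 - 1.52402541 = 50.71597459
d1 = (ln(S_0'/K) + (r + sigma^2/2)*T) / (sigma*sqrt(T)) = 0.64126636
d2 = d1 - sigma*sqrt(T) = 0.54890880
exp(-rT) = 0.99675657
N(-d1) = 0.26067482; N(-d2) = 0.29153402
P = K * exp(-rT) * N(-d2) - S_0' * N(-d1) = 48.1600 * 0.99675657 * 0.29153402 - 50.71597459 * 0.26067482 = 0.7744

Answer: Price = 0.7744


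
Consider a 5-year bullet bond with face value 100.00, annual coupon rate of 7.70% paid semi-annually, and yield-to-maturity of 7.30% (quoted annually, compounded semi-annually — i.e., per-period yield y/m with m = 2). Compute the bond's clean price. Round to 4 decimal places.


Coupon per period c = face * coupon_rate / m = 3.850000
Periods per year m = 2; per-period yield y/m = 0.036500
Number of cashflows N = 10
Cashflows (t years, CF_t, discount factor 1/(1+y/m)^(m*t), PV):
  t = 0.5000: CF_t = 3.850000, DF = 0.964785, PV = 3.714424
  t = 1.0000: CF_t = 3.850000, DF = 0.930811, PV = 3.583621
  t = 1.5000: CF_t = 3.850000, DF = 0.898033, PV = 3.457425
  t = 2.0000: CF_t = 3.850000, DF = 0.866409, PV = 3.335673
  t = 2.5000: CF_t = 3.850000, DF = 0.835898, PV = 3.218209
  t = 3.0000: CF_t = 3.850000, DF = 0.806462, PV = 3.104881
  t = 3.5000: CF_t = 3.850000, DF = 0.778063, PV = 2.995543
  t = 4.0000: CF_t = 3.850000, DF = 0.750664, PV = 2.890056
  t = 4.5000: CF_t = 3.850000, DF = 0.724230, PV = 2.788284
  t = 5.0000: CF_t = 103.850000, DF = 0.698726, PV = 72.562700
Price P = sum_t PV_t = 101.650816

Answer: Price = 101.6508


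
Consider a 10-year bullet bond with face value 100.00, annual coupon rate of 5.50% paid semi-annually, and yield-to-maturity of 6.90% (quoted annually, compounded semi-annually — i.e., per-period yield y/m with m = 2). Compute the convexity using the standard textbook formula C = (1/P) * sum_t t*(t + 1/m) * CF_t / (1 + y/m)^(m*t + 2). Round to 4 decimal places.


Coupon per period c = face * coupon_rate / m = 2.750000
Periods per year m = 2; per-period yield y/m = 0.034500
Number of cashflows N = 20
Cashflows (t years, CF_t, discount factor 1/(1+y/m)^(m*t), PV):
  t = 0.5000: CF_t = 2.750000, DF = 0.966651, PV = 2.658289
  t = 1.0000: CF_t = 2.750000, DF = 0.934413, PV = 2.569637
  t = 1.5000: CF_t = 2.750000, DF = 0.903251, PV = 2.483941
  t = 2.0000: CF_t = 2.750000, DF = 0.873128, PV = 2.401103
  t = 2.5000: CF_t = 2.750000, DF = 0.844010, PV = 2.321027
  t = 3.0000: CF_t = 2.750000, DF = 0.815863, PV = 2.243622
  t = 3.5000: CF_t = 2.750000, DF = 0.788654, PV = 2.168799
  t = 4.0000: CF_t = 2.750000, DF = 0.762353, PV = 2.096470
  t = 4.5000: CF_t = 2.750000, DF = 0.736929, PV = 2.026554
  t = 5.0000: CF_t = 2.750000, DF = 0.712353, PV = 1.958970
  t = 5.5000: CF_t = 2.750000, DF = 0.688596, PV = 1.893639
  t = 6.0000: CF_t = 2.750000, DF = 0.665632, PV = 1.830487
  t = 6.5000: CF_t = 2.750000, DF = 0.643433, PV = 1.769442
  t = 7.0000: CF_t = 2.750000, DF = 0.621975, PV = 1.710432
  t = 7.5000: CF_t = 2.750000, DF = 0.601233, PV = 1.653390
  t = 8.0000: CF_t = 2.750000, DF = 0.581182, PV = 1.598250
  t = 8.5000: CF_t = 2.750000, DF = 0.561800, PV = 1.544949
  t = 9.0000: CF_t = 2.750000, DF = 0.543064, PV = 1.493426
  t = 9.5000: CF_t = 2.750000, DF = 0.524953, PV = 1.443621
  t = 10.0000: CF_t = 102.750000, DF = 0.507446, PV = 52.140108
Price P = sum_t PV_t = 90.006157
Convexity numerator sum_t t*(t + 1/m) * CF_t / (1+y/m)^(m*t + 2):
  t = 0.5000: term = 1.241970
  t = 1.0000: term = 3.601654
  t = 1.5000: term = 6.963081
  t = 2.0000: term = 11.218111
  t = 2.5000: term = 16.265990
  t = 3.0000: term = 22.012939
  t = 3.5000: term = 28.371760
  t = 4.0000: term = 35.261457
  t = 4.5000: term = 42.606883
  t = 5.0000: term = 50.338405
  t = 5.5000: term = 58.391576
  t = 6.0000: term = 66.706840
  t = 6.5000: term = 75.229238
  t = 7.0000: term = 83.908137
  t = 7.5000: term = 92.696968
  t = 8.0000: term = 101.552986
  t = 8.5000: term = 110.437031
  t = 9.0000: term = 119.313314
  t = 9.5000: term = 128.149201
  t = 10.0000: term = 5115.643122
Convexity = (1/P) * sum = 6169.910664 / 90.006157 = 68.549873

Answer: Convexity = 68.5499


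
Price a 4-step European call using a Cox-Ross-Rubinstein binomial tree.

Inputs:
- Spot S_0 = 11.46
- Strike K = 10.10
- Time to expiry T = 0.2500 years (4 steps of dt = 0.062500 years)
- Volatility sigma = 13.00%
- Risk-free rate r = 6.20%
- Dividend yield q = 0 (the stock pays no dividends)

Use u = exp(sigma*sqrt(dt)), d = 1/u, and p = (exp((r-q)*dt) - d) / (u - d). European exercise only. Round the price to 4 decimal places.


dt = T/N = 0.062500
u = exp(sigma*sqrt(dt)) = 1.033034; d = 1/u = 0.968022
p = (exp((r-q)*dt) - d) / (u - d) = 0.551596
Discount per step: exp(-r*dt) = 0.996132
Stock lattice S(k, i) with i counting down-moves:
  k=0: S(0,0) = 11.4600
  k=1: S(1,0) = 11.8386; S(1,1) = 11.0935
  k=2: S(2,0) = 12.2296; S(2,1) = 11.4600; S(2,2) = 10.7388
  k=3: S(3,0) = 12.6336; S(3,1) = 11.8386; S(3,2) = 11.0935; S(3,3) = 10.3954
  k=4: S(4,0) = 13.0510; S(4,1) = 12.2296; S(4,2) = 11.4600; S(4,3) = 10.7388; S(4,4) = 10.0630
Terminal payoffs V(N, i) = max(S_T - K, 0):
  V(4,0) = 2.950973; V(4,1) = 2.129642; V(4,2) = 1.360000; V(4,3) = 0.638793; V(4,4) = 0.000000
Backward induction: V(k, i) = exp(-r*dt) * [p * V(k+1, i) + (1-p) * V(k+1, i+1)].
  V(3,0) = exp(-r*dt) * [p*2.950973 + (1-p)*2.129642] = 2.572697
  V(3,1) = exp(-r*dt) * [p*2.129642 + (1-p)*1.360000] = 1.777630
  V(3,2) = exp(-r*dt) * [p*1.360000 + (1-p)*0.638793] = 1.032599
  V(3,3) = exp(-r*dt) * [p*0.638793 + (1-p)*0.000000] = 0.350993
  V(2,0) = exp(-r*dt) * [p*2.572697 + (1-p)*1.777630] = 2.207615
  V(2,1) = exp(-r*dt) * [p*1.777630 + (1-p)*1.032599] = 1.437972
  V(2,2) = exp(-r*dt) * [p*1.032599 + (1-p)*0.350993] = 0.724153
  V(1,0) = exp(-r*dt) * [p*2.207615 + (1-p)*1.437972] = 1.855301
  V(1,1) = exp(-r*dt) * [p*1.437972 + (1-p)*0.724153] = 1.113570
  V(0,0) = exp(-r*dt) * [p*1.855301 + (1-p)*1.113570] = 1.516817

Answer: Price = V(0,0) = 1.5168


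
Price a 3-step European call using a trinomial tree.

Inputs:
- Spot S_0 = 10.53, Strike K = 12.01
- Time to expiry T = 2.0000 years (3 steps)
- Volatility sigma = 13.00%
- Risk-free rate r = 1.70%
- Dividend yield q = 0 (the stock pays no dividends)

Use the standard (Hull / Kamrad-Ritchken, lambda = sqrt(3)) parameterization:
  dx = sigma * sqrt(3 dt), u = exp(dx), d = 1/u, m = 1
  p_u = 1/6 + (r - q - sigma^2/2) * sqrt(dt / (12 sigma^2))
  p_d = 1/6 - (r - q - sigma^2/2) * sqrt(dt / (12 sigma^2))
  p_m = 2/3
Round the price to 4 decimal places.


Answer: Price = V(0,0) = 0.4028

Derivation:
dt = T/N = 0.666667; dx = sigma*sqrt(3*dt) = 0.183848
u = exp(dx) = 1.201833; d = 1/u = 0.832062
p_u = 0.182169, p_m = 0.666667, p_d = 0.151165
Discount per step: exp(-r*dt) = 0.988731
Stock lattice S(k, j) with j the centered position index:
  k=0: S(0,+0) = 10.5300
  k=1: S(1,-1) = 8.7616; S(1,+0) = 10.5300; S(1,+1) = 12.6553
  k=2: S(2,-2) = 7.2902; S(2,-1) = 8.7616; S(2,+0) = 10.5300; S(2,+1) = 12.6553; S(2,+2) = 15.2096
  k=3: S(3,-3) = 6.0659; S(3,-2) = 7.2902; S(3,-1) = 8.7616; S(3,+0) = 10.5300; S(3,+1) = 12.6553; S(3,+2) = 15.2096; S(3,+3) = 18.2793
Terminal payoffs V(N, j) = max(S_T - K, 0):
  V(3,-3) = 0.000000; V(3,-2) = 0.000000; V(3,-1) = 0.000000; V(3,+0) = 0.000000; V(3,+1) = 0.645300; V(3,+2) = 3.199555; V(3,+3) = 6.269343
Backward induction: V(k, j) = exp(-r*dt) * [p_u * V(k+1, j+1) + p_m * V(k+1, j) + p_d * V(k+1, j-1)]
  V(2,-2) = exp(-r*dt) * [p_u*0.000000 + p_m*0.000000 + p_d*0.000000] = 0.000000
  V(2,-1) = exp(-r*dt) * [p_u*0.000000 + p_m*0.000000 + p_d*0.000000] = 0.000000
  V(2,+0) = exp(-r*dt) * [p_u*0.645300 + p_m*0.000000 + p_d*0.000000] = 0.116229
  V(2,+1) = exp(-r*dt) * [p_u*3.199555 + p_m*0.645300 + p_d*0.000000] = 1.001642
  V(2,+2) = exp(-r*dt) * [p_u*6.269343 + p_m*3.199555 + p_d*0.645300] = 3.334653
  V(1,-1) = exp(-r*dt) * [p_u*0.116229 + p_m*0.000000 + p_d*0.000000] = 0.020935
  V(1,+0) = exp(-r*dt) * [p_u*1.001642 + p_m*0.116229 + p_d*0.000000] = 0.257024
  V(1,+1) = exp(-r*dt) * [p_u*3.334653 + p_m*1.001642 + p_d*0.116229] = 1.278231
  V(0,+0) = exp(-r*dt) * [p_u*1.278231 + p_m*0.257024 + p_d*0.020935] = 0.402777
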